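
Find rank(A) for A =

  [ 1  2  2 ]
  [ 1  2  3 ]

rank = 2

ρ2 := ρ2 − ρ1
  [ 1  2  2 ]
  [ 0  0  1 ]
ρ1 := ρ1 − 2·ρ2
  [ 1  2  0 ]
  [ 0  0  1 ]
The reduced form has 2 nonzero rows.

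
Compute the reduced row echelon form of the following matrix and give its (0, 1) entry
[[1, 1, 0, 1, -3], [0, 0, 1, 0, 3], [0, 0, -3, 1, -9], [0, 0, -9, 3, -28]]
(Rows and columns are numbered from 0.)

R3 → R3 + 3·R2
  [ 1  1   0  1   -3 ]
  [ 0  0   1  0    3 ]
  [ 0  0   0  1    0 ]
  [ 0  0  -9  3  -28 ]
R4 → R4 + 9·R2
  [ 1  1  0  1  -3 ]
  [ 0  0  1  0   3 ]
  [ 0  0  0  1   0 ]
  [ 0  0  0  3  -1 ]
R4 → R4 − 3·R3
  [ 1  1  0  1  -3 ]
  [ 0  0  1  0   3 ]
  [ 0  0  0  1   0 ]
  [ 0  0  0  0  -1 ]
R4 → -1·R4
  [ 1  1  0  1  -3 ]
  [ 0  0  1  0   3 ]
  [ 0  0  0  1   0 ]
  [ 0  0  0  0   1 ]
R2 → R2 − 3·R4
  [ 1  1  0  1  -3 ]
  [ 0  0  1  0   0 ]
  [ 0  0  0  1   0 ]
  [ 0  0  0  0   1 ]
R1 → R1 + 3·R4
  [ 1  1  0  1  0 ]
  [ 0  0  1  0  0 ]
  [ 0  0  0  1  0 ]
  [ 0  0  0  0  1 ]
R1 → R1 − R3
  [ 1  1  0  0  0 ]
  [ 0  0  1  0  0 ]
  [ 0  0  0  1  0 ]
  [ 0  0  0  0  1 ]

1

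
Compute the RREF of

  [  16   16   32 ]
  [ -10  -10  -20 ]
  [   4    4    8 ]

Multiply R1 by 1/16.
  [   1    1    2 ]
  [ -10  -10  -20 ]
  [   4    4    8 ]
Add 10 times R1 to R2.
  [ 1  1  2 ]
  [ 0  0  0 ]
  [ 4  4  8 ]
Subtract 4 times R1 from R3.
  [ 1  1  2 ]
  [ 0  0  0 ]
  [ 0  0  0 ]

[[1, 1, 2], [0, 0, 0], [0, 0, 0]]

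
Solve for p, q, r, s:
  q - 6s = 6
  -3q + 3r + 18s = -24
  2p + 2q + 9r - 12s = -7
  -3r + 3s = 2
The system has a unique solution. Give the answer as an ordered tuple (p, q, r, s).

Form the augmented matrix and row-reduce:
  [ 0   1   0   -6  |    6 ]
  [ 0  -3   3   18  |  -24 ]
  [ 2   2   9  -12  |   -7 ]
  [ 0   0  -3    3  |    2 ]
Swap r1 and r3.
  [ 2   2   9  -12  |   -7 ]
  [ 0  -3   3   18  |  -24 ]
  [ 0   1   0   -6  |    6 ]
  [ 0   0  -3    3  |    2 ]
Multiply r1 by 1/2.
  [ 1   1  9/2  -6  |  -7/2 ]
  [ 0  -3    3  18  |   -24 ]
  [ 0   1    0  -6  |     6 ]
  [ 0   0   -3   3  |     2 ]
Multiply r2 by -1/3.
  [ 1  1  9/2  -6  |  -7/2 ]
  [ 0  1   -1  -6  |     8 ]
  [ 0  1    0  -6  |     6 ]
  [ 0  0   -3   3  |     2 ]
Subtract r2 from r3.
  [ 1  1  9/2  -6  |  -7/2 ]
  [ 0  1   -1  -6  |     8 ]
  [ 0  0    1   0  |    -2 ]
  [ 0  0   -3   3  |     2 ]
Add 3 times r3 to r4.
  [ 1  1  9/2  -6  |  -7/2 ]
  [ 0  1   -1  -6  |     8 ]
  [ 0  0    1   0  |    -2 ]
  [ 0  0    0   3  |    -4 ]
Multiply r4 by 1/3.
  [ 1  1  9/2  -6  |  -7/2 ]
  [ 0  1   -1  -6  |     8 ]
  [ 0  0    1   0  |    -2 ]
  [ 0  0    0   1  |  -4/3 ]
Add 6 times r4 to r2.
  [ 1  1  9/2  -6  |  -7/2 ]
  [ 0  1   -1   0  |     0 ]
  [ 0  0    1   0  |    -2 ]
  [ 0  0    0   1  |  -4/3 ]
Add 6 times r4 to r1.
  [ 1  1  9/2  0  |  -23/2 ]
  [ 0  1   -1  0  |      0 ]
  [ 0  0    1  0  |     -2 ]
  [ 0  0    0  1  |   -4/3 ]
Add r3 to r2.
  [ 1  1  9/2  0  |  -23/2 ]
  [ 0  1    0  0  |     -2 ]
  [ 0  0    1  0  |     -2 ]
  [ 0  0    0  1  |   -4/3 ]
Subtract 9/2 times r3 from r1.
  [ 1  1  0  0  |  -5/2 ]
  [ 0  1  0  0  |    -2 ]
  [ 0  0  1  0  |    -2 ]
  [ 0  0  0  1  |  -4/3 ]
Subtract r2 from r1.
  [ 1  0  0  0  |  -1/2 ]
  [ 0  1  0  0  |    -2 ]
  [ 0  0  1  0  |    -2 ]
  [ 0  0  0  1  |  -4/3 ]
Reading off the last column: p = -1/2, q = -2, r = -2, s = -4/3.

(-1/2, -2, -2, -4/3)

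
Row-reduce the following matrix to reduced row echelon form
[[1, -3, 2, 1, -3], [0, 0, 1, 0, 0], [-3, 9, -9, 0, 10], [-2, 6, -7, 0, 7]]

ρ3 -> ρ3 + 3·ρ1
  [  1  -3   2  1  -3 ]
  [  0   0   1  0   0 ]
  [  0   0  -3  3   1 ]
  [ -2   6  -7  0   7 ]
ρ4 -> ρ4 + 2·ρ1
  [ 1  -3   2  1  -3 ]
  [ 0   0   1  0   0 ]
  [ 0   0  -3  3   1 ]
  [ 0   0  -3  2   1 ]
ρ3 -> ρ3 + 3·ρ2
  [ 1  -3   2  1  -3 ]
  [ 0   0   1  0   0 ]
  [ 0   0   0  3   1 ]
  [ 0   0  -3  2   1 ]
ρ4 -> ρ4 + 3·ρ2
  [ 1  -3  2  1  -3 ]
  [ 0   0  1  0   0 ]
  [ 0   0  0  3   1 ]
  [ 0   0  0  2   1 ]
ρ3 -> 1/3·ρ3
  [ 1  -3  2  1   -3 ]
  [ 0   0  1  0    0 ]
  [ 0   0  0  1  1/3 ]
  [ 0   0  0  2    1 ]
ρ4 -> ρ4 − 2·ρ3
  [ 1  -3  2  1   -3 ]
  [ 0   0  1  0    0 ]
  [ 0   0  0  1  1/3 ]
  [ 0   0  0  0  1/3 ]
ρ4 -> 3·ρ4
  [ 1  -3  2  1   -3 ]
  [ 0   0  1  0    0 ]
  [ 0   0  0  1  1/3 ]
  [ 0   0  0  0    1 ]
ρ3 -> ρ3 − 1/3·ρ4
  [ 1  -3  2  1  -3 ]
  [ 0   0  1  0   0 ]
  [ 0   0  0  1   0 ]
  [ 0   0  0  0   1 ]
ρ1 -> ρ1 + 3·ρ4
  [ 1  -3  2  1  0 ]
  [ 0   0  1  0  0 ]
  [ 0   0  0  1  0 ]
  [ 0   0  0  0  1 ]
ρ1 -> ρ1 − ρ3
  [ 1  -3  2  0  0 ]
  [ 0   0  1  0  0 ]
  [ 0   0  0  1  0 ]
  [ 0   0  0  0  1 ]
ρ1 -> ρ1 − 2·ρ2
  [ 1  -3  0  0  0 ]
  [ 0   0  1  0  0 ]
  [ 0   0  0  1  0 ]
  [ 0   0  0  0  1 ]

[[1, -3, 0, 0, 0], [0, 0, 1, 0, 0], [0, 0, 0, 1, 0], [0, 0, 0, 0, 1]]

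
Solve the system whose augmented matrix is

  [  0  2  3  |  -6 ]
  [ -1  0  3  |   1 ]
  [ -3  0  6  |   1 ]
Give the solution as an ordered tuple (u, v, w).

(1, -4, 2/3)

R1 <-> R2
  [ -1  0  3  |   1 ]
  [  0  2  3  |  -6 ]
  [ -3  0  6  |   1 ]
R1 ← -1·R1
  [  1  0  -3  |  -1 ]
  [  0  2   3  |  -6 ]
  [ -3  0   6  |   1 ]
R3 ← R3 + 3·R1
  [ 1  0  -3  |  -1 ]
  [ 0  2   3  |  -6 ]
  [ 0  0  -3  |  -2 ]
R2 ← 1/2·R2
  [ 1  0   -3  |  -1 ]
  [ 0  1  3/2  |  -3 ]
  [ 0  0   -3  |  -2 ]
R3 ← -1/3·R3
  [ 1  0   -3  |   -1 ]
  [ 0  1  3/2  |   -3 ]
  [ 0  0    1  |  2/3 ]
R2 ← R2 − 3/2·R3
  [ 1  0  -3  |   -1 ]
  [ 0  1   0  |   -4 ]
  [ 0  0   1  |  2/3 ]
R1 ← R1 + 3·R3
  [ 1  0  0  |    1 ]
  [ 0  1  0  |   -4 ]
  [ 0  0  1  |  2/3 ]
Reading off the last column: u = 1, v = -4, w = 2/3.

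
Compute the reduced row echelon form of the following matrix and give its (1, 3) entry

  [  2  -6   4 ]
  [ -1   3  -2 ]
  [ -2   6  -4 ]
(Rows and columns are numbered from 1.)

R1 → 1/2·R1
  [  1  -3   2 ]
  [ -1   3  -2 ]
  [ -2   6  -4 ]
R2 → R2 + R1
  [  1  -3   2 ]
  [  0   0   0 ]
  [ -2   6  -4 ]
R3 → R3 + 2·R1
  [ 1  -3  2 ]
  [ 0   0  0 ]
  [ 0   0  0 ]

2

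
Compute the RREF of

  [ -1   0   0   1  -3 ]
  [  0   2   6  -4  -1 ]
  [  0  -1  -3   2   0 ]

[[1, 0, 0, -1, 0], [0, 1, 3, -2, 0], [0, 0, 0, 0, 1]]

Multiply R1 by -1.
Multiply R2 by 1/2.
Add R2 to R3.
Multiply R3 by -2.
Add 1/2 times R3 to R2.
Subtract 3 times R3 from R1.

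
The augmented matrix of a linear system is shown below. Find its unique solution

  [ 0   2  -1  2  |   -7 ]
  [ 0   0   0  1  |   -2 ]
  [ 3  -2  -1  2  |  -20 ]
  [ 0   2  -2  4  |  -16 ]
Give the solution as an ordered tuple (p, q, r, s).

R1 <-> R3
  [ 3  -2  -1  2  |  -20 ]
  [ 0   0   0  1  |   -2 ]
  [ 0   2  -1  2  |   -7 ]
  [ 0   2  -2  4  |  -16 ]
R1 → 1/3·R1
  [ 1  -2/3  -1/3  2/3  |  -20/3 ]
  [ 0     0     0    1  |     -2 ]
  [ 0     2    -1    2  |     -7 ]
  [ 0     2    -2    4  |    -16 ]
R2 <-> R3
  [ 1  -2/3  -1/3  2/3  |  -20/3 ]
  [ 0     2    -1    2  |     -7 ]
  [ 0     0     0    1  |     -2 ]
  [ 0     2    -2    4  |    -16 ]
R2 → 1/2·R2
  [ 1  -2/3  -1/3  2/3  |  -20/3 ]
  [ 0     1  -1/2    1  |   -7/2 ]
  [ 0     0     0    1  |     -2 ]
  [ 0     2    -2    4  |    -16 ]
R4 → R4 − 2·R2
  [ 1  -2/3  -1/3  2/3  |  -20/3 ]
  [ 0     1  -1/2    1  |   -7/2 ]
  [ 0     0     0    1  |     -2 ]
  [ 0     0    -1    2  |     -9 ]
R3 <-> R4
  [ 1  -2/3  -1/3  2/3  |  -20/3 ]
  [ 0     1  -1/2    1  |   -7/2 ]
  [ 0     0    -1    2  |     -9 ]
  [ 0     0     0    1  |     -2 ]
R3 → -1·R3
  [ 1  -2/3  -1/3  2/3  |  -20/3 ]
  [ 0     1  -1/2    1  |   -7/2 ]
  [ 0     0     1   -2  |      9 ]
  [ 0     0     0    1  |     -2 ]
R3 → R3 + 2·R4
  [ 1  -2/3  -1/3  2/3  |  -20/3 ]
  [ 0     1  -1/2    1  |   -7/2 ]
  [ 0     0     1    0  |      5 ]
  [ 0     0     0    1  |     -2 ]
R2 → R2 − R4
  [ 1  -2/3  -1/3  2/3  |  -20/3 ]
  [ 0     1  -1/2    0  |   -3/2 ]
  [ 0     0     1    0  |      5 ]
  [ 0     0     0    1  |     -2 ]
R1 → R1 − 2/3·R4
  [ 1  -2/3  -1/3  0  |  -16/3 ]
  [ 0     1  -1/2  0  |   -3/2 ]
  [ 0     0     1  0  |      5 ]
  [ 0     0     0  1  |     -2 ]
R2 → R2 + 1/2·R3
  [ 1  -2/3  -1/3  0  |  -16/3 ]
  [ 0     1     0  0  |      1 ]
  [ 0     0     1  0  |      5 ]
  [ 0     0     0  1  |     -2 ]
R1 → R1 + 1/3·R3
  [ 1  -2/3  0  0  |  -11/3 ]
  [ 0     1  0  0  |      1 ]
  [ 0     0  1  0  |      5 ]
  [ 0     0  0  1  |     -2 ]
R1 → R1 + 2/3·R2
  [ 1  0  0  0  |  -3 ]
  [ 0  1  0  0  |   1 ]
  [ 0  0  1  0  |   5 ]
  [ 0  0  0  1  |  -2 ]
Reading off the last column: p = -3, q = 1, r = 5, s = -2.

(-3, 1, 5, -2)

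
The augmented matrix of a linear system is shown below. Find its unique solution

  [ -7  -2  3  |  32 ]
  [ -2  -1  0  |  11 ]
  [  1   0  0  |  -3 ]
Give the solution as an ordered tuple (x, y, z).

(-3, -5, 1/3)

Multiply r1 by -1/7.
  [  1  2/7  -3/7  |  -32/7 ]
  [ -2   -1     0  |     11 ]
  [  1    0     0  |     -3 ]
Add 2 times r1 to r2.
  [ 1   2/7  -3/7  |  -32/7 ]
  [ 0  -3/7  -6/7  |   13/7 ]
  [ 1     0     0  |     -3 ]
Subtract r1 from r3.
  [ 1   2/7  -3/7  |  -32/7 ]
  [ 0  -3/7  -6/7  |   13/7 ]
  [ 0  -2/7   3/7  |   11/7 ]
Multiply r2 by -7/3.
  [ 1   2/7  -3/7  |  -32/7 ]
  [ 0     1     2  |  -13/3 ]
  [ 0  -2/7   3/7  |   11/7 ]
Add 2/7 times r2 to r3.
  [ 1  2/7  -3/7  |  -32/7 ]
  [ 0    1     2  |  -13/3 ]
  [ 0    0     1  |    1/3 ]
Subtract 2 times r3 from r2.
  [ 1  2/7  -3/7  |  -32/7 ]
  [ 0    1     0  |     -5 ]
  [ 0    0     1  |    1/3 ]
Add 3/7 times r3 to r1.
  [ 1  2/7  0  |  -31/7 ]
  [ 0    1  0  |     -5 ]
  [ 0    0  1  |    1/3 ]
Subtract 2/7 times r2 from r1.
  [ 1  0  0  |   -3 ]
  [ 0  1  0  |   -5 ]
  [ 0  0  1  |  1/3 ]
Reading off the last column: x = -3, y = -5, z = 1/3.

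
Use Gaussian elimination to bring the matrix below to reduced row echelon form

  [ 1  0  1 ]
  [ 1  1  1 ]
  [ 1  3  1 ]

R2 → R2 − R1
  [ 1  0  1 ]
  [ 0  1  0 ]
  [ 1  3  1 ]
R3 → R3 − R1
  [ 1  0  1 ]
  [ 0  1  0 ]
  [ 0  3  0 ]
R3 → R3 − 3·R2
  [ 1  0  1 ]
  [ 0  1  0 ]
  [ 0  0  0 ]

[[1, 0, 1], [0, 1, 0], [0, 0, 0]]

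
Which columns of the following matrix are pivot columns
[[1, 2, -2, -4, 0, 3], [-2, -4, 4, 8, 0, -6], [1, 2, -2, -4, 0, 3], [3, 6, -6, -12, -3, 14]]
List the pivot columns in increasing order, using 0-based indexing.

r2 → r2 + 2·r1
  [ 1  2  -2   -4   0   3 ]
  [ 0  0   0    0   0   0 ]
  [ 1  2  -2   -4   0   3 ]
  [ 3  6  -6  -12  -3  14 ]
r3 → r3 − r1
  [ 1  2  -2   -4   0   3 ]
  [ 0  0   0    0   0   0 ]
  [ 0  0   0    0   0   0 ]
  [ 3  6  -6  -12  -3  14 ]
r4 → r4 − 3·r1
  [ 1  2  -2  -4   0  3 ]
  [ 0  0   0   0   0  0 ]
  [ 0  0   0   0   0  0 ]
  [ 0  0   0   0  -3  5 ]
r2 ↔ r4
  [ 1  2  -2  -4   0  3 ]
  [ 0  0   0   0  -3  5 ]
  [ 0  0   0   0   0  0 ]
  [ 0  0   0   0   0  0 ]
r2 → -1/3·r2
  [ 1  2  -2  -4  0     3 ]
  [ 0  0   0   0  1  -5/3 ]
  [ 0  0   0   0  0     0 ]
  [ 0  0   0   0  0     0 ]
Pivot columns are the columns containing a leading 1.

0, 4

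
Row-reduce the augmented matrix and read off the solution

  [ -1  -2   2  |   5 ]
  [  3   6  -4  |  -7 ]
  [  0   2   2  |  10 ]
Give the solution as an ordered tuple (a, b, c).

Multiply ρ1 by -1.
Subtract 3 times ρ1 from ρ2.
Swap ρ2 and ρ3.
Multiply ρ2 by 1/2.
Multiply ρ3 by 1/2.
Subtract ρ3 from ρ2.
Add 2 times ρ3 to ρ1.
Subtract 2 times ρ2 from ρ1.
Reading off the last column: a = 1, b = 1, c = 4.

(1, 1, 4)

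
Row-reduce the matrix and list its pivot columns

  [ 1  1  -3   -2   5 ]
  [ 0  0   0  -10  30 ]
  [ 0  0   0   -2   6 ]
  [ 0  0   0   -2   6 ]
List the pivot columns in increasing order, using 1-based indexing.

ρ2 -> -1/10·ρ2
  [ 1  1  -3  -2   5 ]
  [ 0  0   0   1  -3 ]
  [ 0  0   0  -2   6 ]
  [ 0  0   0  -2   6 ]
ρ3 -> ρ3 + 2·ρ2
  [ 1  1  -3  -2   5 ]
  [ 0  0   0   1  -3 ]
  [ 0  0   0   0   0 ]
  [ 0  0   0  -2   6 ]
ρ4 -> ρ4 + 2·ρ2
  [ 1  1  -3  -2   5 ]
  [ 0  0   0   1  -3 ]
  [ 0  0   0   0   0 ]
  [ 0  0   0   0   0 ]
ρ1 -> ρ1 + 2·ρ2
  [ 1  1  -3  0  -1 ]
  [ 0  0   0  1  -3 ]
  [ 0  0   0  0   0 ]
  [ 0  0   0  0   0 ]
Pivot columns are the columns containing a leading 1.

1, 4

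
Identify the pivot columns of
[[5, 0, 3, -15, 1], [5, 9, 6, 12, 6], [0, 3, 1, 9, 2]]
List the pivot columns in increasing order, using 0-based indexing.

0, 1, 4

R1 ← 1/5·R1
  [ 1  0  3/5  -3  1/5 ]
  [ 5  9    6  12    6 ]
  [ 0  3    1   9    2 ]
R2 ← R2 − 5·R1
  [ 1  0  3/5  -3  1/5 ]
  [ 0  9    3  27    5 ]
  [ 0  3    1   9    2 ]
R2 ← 1/9·R2
  [ 1  0  3/5  -3  1/5 ]
  [ 0  1  1/3   3  5/9 ]
  [ 0  3    1   9    2 ]
R3 ← R3 − 3·R2
  [ 1  0  3/5  -3  1/5 ]
  [ 0  1  1/3   3  5/9 ]
  [ 0  0    0   0  1/3 ]
R3 ← 3·R3
  [ 1  0  3/5  -3  1/5 ]
  [ 0  1  1/3   3  5/9 ]
  [ 0  0    0   0    1 ]
R2 ← R2 − 5/9·R3
  [ 1  0  3/5  -3  1/5 ]
  [ 0  1  1/3   3    0 ]
  [ 0  0    0   0    1 ]
R1 ← R1 − 1/5·R3
  [ 1  0  3/5  -3  0 ]
  [ 0  1  1/3   3  0 ]
  [ 0  0    0   0  1 ]
Pivot columns are the columns containing a leading 1.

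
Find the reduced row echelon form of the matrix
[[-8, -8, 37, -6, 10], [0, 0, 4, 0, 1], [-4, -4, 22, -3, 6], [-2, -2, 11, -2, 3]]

[[1, 1, 0, 0, 0], [0, 0, 1, 0, 0], [0, 0, 0, 1, 0], [0, 0, 0, 0, 1]]

ρ1 -> -1/8·ρ1
  [  1   1  -37/8  3/4  -5/4 ]
  [  0   0      4    0     1 ]
  [ -4  -4     22   -3     6 ]
  [ -2  -2     11   -2     3 ]
ρ3 -> ρ3 + 4·ρ1
  [  1   1  -37/8  3/4  -5/4 ]
  [  0   0      4    0     1 ]
  [  0   0    7/2    0     1 ]
  [ -2  -2     11   -2     3 ]
ρ4 -> ρ4 + 2·ρ1
  [ 1  1  -37/8   3/4  -5/4 ]
  [ 0  0      4     0     1 ]
  [ 0  0    7/2     0     1 ]
  [ 0  0    7/4  -1/2   1/2 ]
ρ2 -> 1/4·ρ2
  [ 1  1  -37/8   3/4  -5/4 ]
  [ 0  0      1     0   1/4 ]
  [ 0  0    7/2     0     1 ]
  [ 0  0    7/4  -1/2   1/2 ]
ρ3 -> ρ3 − 7/2·ρ2
  [ 1  1  -37/8   3/4  -5/4 ]
  [ 0  0      1     0   1/4 ]
  [ 0  0      0     0   1/8 ]
  [ 0  0    7/4  -1/2   1/2 ]
ρ4 -> ρ4 − 7/4·ρ2
  [ 1  1  -37/8   3/4  -5/4 ]
  [ 0  0      1     0   1/4 ]
  [ 0  0      0     0   1/8 ]
  [ 0  0      0  -1/2  1/16 ]
ρ3 ↔ ρ4
  [ 1  1  -37/8   3/4  -5/4 ]
  [ 0  0      1     0   1/4 ]
  [ 0  0      0  -1/2  1/16 ]
  [ 0  0      0     0   1/8 ]
ρ3 -> -2·ρ3
  [ 1  1  -37/8  3/4  -5/4 ]
  [ 0  0      1    0   1/4 ]
  [ 0  0      0    1  -1/8 ]
  [ 0  0      0    0   1/8 ]
ρ4 -> 8·ρ4
  [ 1  1  -37/8  3/4  -5/4 ]
  [ 0  0      1    0   1/4 ]
  [ 0  0      0    1  -1/8 ]
  [ 0  0      0    0     1 ]
ρ3 -> ρ3 + 1/8·ρ4
  [ 1  1  -37/8  3/4  -5/4 ]
  [ 0  0      1    0   1/4 ]
  [ 0  0      0    1     0 ]
  [ 0  0      0    0     1 ]
ρ2 -> ρ2 − 1/4·ρ4
  [ 1  1  -37/8  3/4  -5/4 ]
  [ 0  0      1    0     0 ]
  [ 0  0      0    1     0 ]
  [ 0  0      0    0     1 ]
ρ1 -> ρ1 + 5/4·ρ4
  [ 1  1  -37/8  3/4  0 ]
  [ 0  0      1    0  0 ]
  [ 0  0      0    1  0 ]
  [ 0  0      0    0  1 ]
ρ1 -> ρ1 − 3/4·ρ3
  [ 1  1  -37/8  0  0 ]
  [ 0  0      1  0  0 ]
  [ 0  0      0  1  0 ]
  [ 0  0      0  0  1 ]
ρ1 -> ρ1 + 37/8·ρ2
  [ 1  1  0  0  0 ]
  [ 0  0  1  0  0 ]
  [ 0  0  0  1  0 ]
  [ 0  0  0  0  1 ]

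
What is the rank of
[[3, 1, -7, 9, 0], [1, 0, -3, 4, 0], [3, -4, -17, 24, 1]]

r1 -> 1/3·r1
r2 -> r2 − r1
r3 -> r3 − 3·r1
r2 -> -3·r2
r3 -> r3 + 5·r2
r1 -> r1 − 1/3·r2
The reduced form has 3 nonzero rows.

rank = 3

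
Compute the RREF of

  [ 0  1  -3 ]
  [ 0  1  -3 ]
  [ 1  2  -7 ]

R1 <=> R3
  [ 1  2  -7 ]
  [ 0  1  -3 ]
  [ 0  1  -3 ]
R3 ← R3 − R2
  [ 1  2  -7 ]
  [ 0  1  -3 ]
  [ 0  0   0 ]
R1 ← R1 − 2·R2
  [ 1  0  -1 ]
  [ 0  1  -3 ]
  [ 0  0   0 ]

[[1, 0, -1], [0, 1, -3], [0, 0, 0]]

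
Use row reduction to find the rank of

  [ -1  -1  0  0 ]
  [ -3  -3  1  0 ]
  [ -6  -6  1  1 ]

rank = 3

ρ1 ← -1·ρ1
  [  1   1  0  0 ]
  [ -3  -3  1  0 ]
  [ -6  -6  1  1 ]
ρ2 ← ρ2 + 3·ρ1
  [  1   1  0  0 ]
  [  0   0  1  0 ]
  [ -6  -6  1  1 ]
ρ3 ← ρ3 + 6·ρ1
  [ 1  1  0  0 ]
  [ 0  0  1  0 ]
  [ 0  0  1  1 ]
ρ3 ← ρ3 − ρ2
  [ 1  1  0  0 ]
  [ 0  0  1  0 ]
  [ 0  0  0  1 ]
The reduced form has 3 nonzero rows.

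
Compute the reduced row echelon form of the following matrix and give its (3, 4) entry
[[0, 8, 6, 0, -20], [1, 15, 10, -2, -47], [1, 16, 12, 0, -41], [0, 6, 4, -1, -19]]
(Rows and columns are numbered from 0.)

ρ1 <-> ρ2
  [ 1  15  10  -2  -47 ]
  [ 0   8   6   0  -20 ]
  [ 1  16  12   0  -41 ]
  [ 0   6   4  -1  -19 ]
ρ3 → ρ3 − ρ1
  [ 1  15  10  -2  -47 ]
  [ 0   8   6   0  -20 ]
  [ 0   1   2   2    6 ]
  [ 0   6   4  -1  -19 ]
ρ2 → 1/8·ρ2
  [ 1  15   10  -2   -47 ]
  [ 0   1  3/4   0  -5/2 ]
  [ 0   1    2   2     6 ]
  [ 0   6    4  -1   -19 ]
ρ3 → ρ3 − ρ2
  [ 1  15   10  -2   -47 ]
  [ 0   1  3/4   0  -5/2 ]
  [ 0   0  5/4   2  17/2 ]
  [ 0   6    4  -1   -19 ]
ρ4 → ρ4 − 6·ρ2
  [ 1  15    10  -2   -47 ]
  [ 0   1   3/4   0  -5/2 ]
  [ 0   0   5/4   2  17/2 ]
  [ 0   0  -1/2  -1    -4 ]
ρ3 → 4/5·ρ3
  [ 1  15    10   -2   -47 ]
  [ 0   1   3/4    0  -5/2 ]
  [ 0   0     1  8/5  34/5 ]
  [ 0   0  -1/2   -1    -4 ]
ρ4 → ρ4 + 1/2·ρ3
  [ 1  15   10    -2   -47 ]
  [ 0   1  3/4     0  -5/2 ]
  [ 0   0    1   8/5  34/5 ]
  [ 0   0    0  -1/5  -3/5 ]
ρ4 → -5·ρ4
  [ 1  15   10   -2   -47 ]
  [ 0   1  3/4    0  -5/2 ]
  [ 0   0    1  8/5  34/5 ]
  [ 0   0    0    1     3 ]
ρ3 → ρ3 − 8/5·ρ4
  [ 1  15   10  -2   -47 ]
  [ 0   1  3/4   0  -5/2 ]
  [ 0   0    1   0     2 ]
  [ 0   0    0   1     3 ]
ρ1 → ρ1 + 2·ρ4
  [ 1  15   10  0   -41 ]
  [ 0   1  3/4  0  -5/2 ]
  [ 0   0    1  0     2 ]
  [ 0   0    0  1     3 ]
ρ2 → ρ2 − 3/4·ρ3
  [ 1  15  10  0  -41 ]
  [ 0   1   0  0   -4 ]
  [ 0   0   1  0    2 ]
  [ 0   0   0  1    3 ]
ρ1 → ρ1 − 10·ρ3
  [ 1  15  0  0  -61 ]
  [ 0   1  0  0   -4 ]
  [ 0   0  1  0    2 ]
  [ 0   0  0  1    3 ]
ρ1 → ρ1 − 15·ρ2
  [ 1  0  0  0  -1 ]
  [ 0  1  0  0  -4 ]
  [ 0  0  1  0   2 ]
  [ 0  0  0  1   3 ]

3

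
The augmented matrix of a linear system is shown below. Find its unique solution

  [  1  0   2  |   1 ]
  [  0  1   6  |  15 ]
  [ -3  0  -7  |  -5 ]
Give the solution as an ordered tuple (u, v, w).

r3 → r3 + 3·r1
  [ 1  0   2  |   1 ]
  [ 0  1   6  |  15 ]
  [ 0  0  -1  |  -2 ]
r3 → -1·r3
  [ 1  0  2  |   1 ]
  [ 0  1  6  |  15 ]
  [ 0  0  1  |   2 ]
r2 → r2 − 6·r3
  [ 1  0  2  |  1 ]
  [ 0  1  0  |  3 ]
  [ 0  0  1  |  2 ]
r1 → r1 − 2·r3
  [ 1  0  0  |  -3 ]
  [ 0  1  0  |   3 ]
  [ 0  0  1  |   2 ]
Reading off the last column: u = -3, v = 3, w = 2.

(-3, 3, 2)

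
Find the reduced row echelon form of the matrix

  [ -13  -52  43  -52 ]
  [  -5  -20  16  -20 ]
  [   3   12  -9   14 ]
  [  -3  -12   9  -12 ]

Multiply r1 by -1/13.
  [  1    4  -43/13    4 ]
  [ -5  -20      16  -20 ]
  [  3   12      -9   14 ]
  [ -3  -12       9  -12 ]
Add 5 times r1 to r2.
  [  1    4  -43/13    4 ]
  [  0    0   -7/13    0 ]
  [  3   12      -9   14 ]
  [ -3  -12       9  -12 ]
Subtract 3 times r1 from r3.
  [  1    4  -43/13    4 ]
  [  0    0   -7/13    0 ]
  [  0    0   12/13    2 ]
  [ -3  -12       9  -12 ]
Add 3 times r1 to r4.
  [ 1  4  -43/13  4 ]
  [ 0  0   -7/13  0 ]
  [ 0  0   12/13  2 ]
  [ 0  0  -12/13  0 ]
Multiply r2 by -13/7.
  [ 1  4  -43/13  4 ]
  [ 0  0       1  0 ]
  [ 0  0   12/13  2 ]
  [ 0  0  -12/13  0 ]
Subtract 12/13 times r2 from r3.
  [ 1  4  -43/13  4 ]
  [ 0  0       1  0 ]
  [ 0  0       0  2 ]
  [ 0  0  -12/13  0 ]
Add 12/13 times r2 to r4.
  [ 1  4  -43/13  4 ]
  [ 0  0       1  0 ]
  [ 0  0       0  2 ]
  [ 0  0       0  0 ]
Multiply r3 by 1/2.
  [ 1  4  -43/13  4 ]
  [ 0  0       1  0 ]
  [ 0  0       0  1 ]
  [ 0  0       0  0 ]
Subtract 4 times r3 from r1.
  [ 1  4  -43/13  0 ]
  [ 0  0       1  0 ]
  [ 0  0       0  1 ]
  [ 0  0       0  0 ]
Add 43/13 times r2 to r1.
  [ 1  4  0  0 ]
  [ 0  0  1  0 ]
  [ 0  0  0  1 ]
  [ 0  0  0  0 ]

[[1, 4, 0, 0], [0, 0, 1, 0], [0, 0, 0, 1], [0, 0, 0, 0]]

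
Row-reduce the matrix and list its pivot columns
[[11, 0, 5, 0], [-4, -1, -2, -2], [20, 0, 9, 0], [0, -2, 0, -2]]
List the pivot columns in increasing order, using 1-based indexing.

1, 2, 3, 4

R1 := 1/11·R1
  [  1   0  5/11   0 ]
  [ -4  -1    -2  -2 ]
  [ 20   0     9   0 ]
  [  0  -2     0  -2 ]
R2 := R2 + 4·R1
  [  1   0   5/11   0 ]
  [  0  -1  -2/11  -2 ]
  [ 20   0      9   0 ]
  [  0  -2      0  -2 ]
R3 := R3 − 20·R1
  [ 1   0   5/11   0 ]
  [ 0  -1  -2/11  -2 ]
  [ 0   0  -1/11   0 ]
  [ 0  -2      0  -2 ]
R2 := -1·R2
  [ 1   0   5/11   0 ]
  [ 0   1   2/11   2 ]
  [ 0   0  -1/11   0 ]
  [ 0  -2      0  -2 ]
R4 := R4 + 2·R2
  [ 1  0   5/11  0 ]
  [ 0  1   2/11  2 ]
  [ 0  0  -1/11  0 ]
  [ 0  0   4/11  2 ]
R3 := -11·R3
  [ 1  0  5/11  0 ]
  [ 0  1  2/11  2 ]
  [ 0  0     1  0 ]
  [ 0  0  4/11  2 ]
R4 := R4 − 4/11·R3
  [ 1  0  5/11  0 ]
  [ 0  1  2/11  2 ]
  [ 0  0     1  0 ]
  [ 0  0     0  2 ]
R4 := 1/2·R4
  [ 1  0  5/11  0 ]
  [ 0  1  2/11  2 ]
  [ 0  0     1  0 ]
  [ 0  0     0  1 ]
R2 := R2 − 2·R4
  [ 1  0  5/11  0 ]
  [ 0  1  2/11  0 ]
  [ 0  0     1  0 ]
  [ 0  0     0  1 ]
R2 := R2 − 2/11·R3
  [ 1  0  5/11  0 ]
  [ 0  1     0  0 ]
  [ 0  0     1  0 ]
  [ 0  0     0  1 ]
R1 := R1 − 5/11·R3
  [ 1  0  0  0 ]
  [ 0  1  0  0 ]
  [ 0  0  1  0 ]
  [ 0  0  0  1 ]
Pivot columns are the columns containing a leading 1.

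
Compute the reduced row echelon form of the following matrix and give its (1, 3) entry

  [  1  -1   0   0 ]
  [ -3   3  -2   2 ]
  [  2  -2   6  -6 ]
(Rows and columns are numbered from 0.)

-1

Add 3 times ρ1 to ρ2.
  [ 1  -1   0   0 ]
  [ 0   0  -2   2 ]
  [ 2  -2   6  -6 ]
Subtract 2 times ρ1 from ρ3.
  [ 1  -1   0   0 ]
  [ 0   0  -2   2 ]
  [ 0   0   6  -6 ]
Multiply ρ2 by -1/2.
  [ 1  -1  0   0 ]
  [ 0   0  1  -1 ]
  [ 0   0  6  -6 ]
Subtract 6 times ρ2 from ρ3.
  [ 1  -1  0   0 ]
  [ 0   0  1  -1 ]
  [ 0   0  0   0 ]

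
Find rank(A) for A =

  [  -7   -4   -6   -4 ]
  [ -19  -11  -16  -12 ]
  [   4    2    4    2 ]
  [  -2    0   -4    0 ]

rank = 3

Multiply r1 by -1/7.
Add 19 times r1 to r2.
Subtract 4 times r1 from r3.
Add 2 times r1 to r4.
Multiply r2 by -7.
Add 2/7 times r2 to r3.
Subtract 8/7 times r2 from r4.
Multiply r3 by 1/2.
Add 8 times r3 to r4.
Subtract 8 times r3 from r2.
Subtract 4/7 times r3 from r1.
Subtract 4/7 times r2 from r1.
The reduced form has 3 nonzero rows.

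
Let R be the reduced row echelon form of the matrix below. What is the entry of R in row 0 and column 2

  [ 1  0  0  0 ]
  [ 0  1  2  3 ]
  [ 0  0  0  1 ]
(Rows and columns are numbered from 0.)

0

Subtract 3 times r3 from r2.
  [ 1  0  0  0 ]
  [ 0  1  2  0 ]
  [ 0  0  0  1 ]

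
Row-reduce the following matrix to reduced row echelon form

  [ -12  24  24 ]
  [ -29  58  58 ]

R1 → -1/12·R1
  [   1  -2  -2 ]
  [ -29  58  58 ]
R2 → R2 + 29·R1
  [ 1  -2  -2 ]
  [ 0   0   0 ]

[[1, -2, -2], [0, 0, 0]]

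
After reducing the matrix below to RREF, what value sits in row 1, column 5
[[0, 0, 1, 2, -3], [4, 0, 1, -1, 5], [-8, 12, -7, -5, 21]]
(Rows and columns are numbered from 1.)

2

r1 ↔ r2
r1 ← 1/4·r1
r3 ← r3 + 8·r1
r2 ↔ r3
r2 ← 1/12·r2
r2 ← r2 + 5/12·r3
r1 ← r1 − 1/4·r3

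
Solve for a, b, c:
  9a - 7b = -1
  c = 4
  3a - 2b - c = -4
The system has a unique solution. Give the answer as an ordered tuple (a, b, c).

Form the augmented matrix and row-reduce:
  [ 9  -7   0  |  -1 ]
  [ 0   0   1  |   4 ]
  [ 3  -2  -1  |  -4 ]
Multiply R1 by 1/9.
  [ 1  -7/9   0  |  -1/9 ]
  [ 0     0   1  |     4 ]
  [ 3    -2  -1  |    -4 ]
Subtract 3 times R1 from R3.
  [ 1  -7/9   0  |   -1/9 ]
  [ 0     0   1  |      4 ]
  [ 0   1/3  -1  |  -11/3 ]
Swap R2 and R3.
  [ 1  -7/9   0  |   -1/9 ]
  [ 0   1/3  -1  |  -11/3 ]
  [ 0     0   1  |      4 ]
Multiply R2 by 3.
  [ 1  -7/9   0  |  -1/9 ]
  [ 0     1  -3  |   -11 ]
  [ 0     0   1  |     4 ]
Add 3 times R3 to R2.
  [ 1  -7/9  0  |  -1/9 ]
  [ 0     1  0  |     1 ]
  [ 0     0  1  |     4 ]
Add 7/9 times R2 to R1.
  [ 1  0  0  |  2/3 ]
  [ 0  1  0  |    1 ]
  [ 0  0  1  |    4 ]
Reading off the last column: a = 2/3, b = 1, c = 4.

(2/3, 1, 4)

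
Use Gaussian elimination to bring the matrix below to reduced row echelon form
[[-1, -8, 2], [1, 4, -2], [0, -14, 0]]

[[1, 0, -2], [0, 1, 0], [0, 0, 0]]

R1 -> -1·R1
R2 -> R2 − R1
R2 -> -1/4·R2
R3 -> R3 + 14·R2
R1 -> R1 − 8·R2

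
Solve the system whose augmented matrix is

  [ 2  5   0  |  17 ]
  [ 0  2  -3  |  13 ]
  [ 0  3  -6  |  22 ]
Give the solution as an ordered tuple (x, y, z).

(-3/2, 4, -5/3)

ρ1 ← 1/2·ρ1
  [ 1  5/2   0  |  17/2 ]
  [ 0    2  -3  |    13 ]
  [ 0    3  -6  |    22 ]
ρ2 ← 1/2·ρ2
  [ 1  5/2     0  |  17/2 ]
  [ 0    1  -3/2  |  13/2 ]
  [ 0    3    -6  |    22 ]
ρ3 ← ρ3 − 3·ρ2
  [ 1  5/2     0  |  17/2 ]
  [ 0    1  -3/2  |  13/2 ]
  [ 0    0  -3/2  |   5/2 ]
ρ3 ← -2/3·ρ3
  [ 1  5/2     0  |  17/2 ]
  [ 0    1  -3/2  |  13/2 ]
  [ 0    0     1  |  -5/3 ]
ρ2 ← ρ2 + 3/2·ρ3
  [ 1  5/2  0  |  17/2 ]
  [ 0    1  0  |     4 ]
  [ 0    0  1  |  -5/3 ]
ρ1 ← ρ1 − 5/2·ρ2
  [ 1  0  0  |  -3/2 ]
  [ 0  1  0  |     4 ]
  [ 0  0  1  |  -5/3 ]
Reading off the last column: x = -3/2, y = 4, z = -5/3.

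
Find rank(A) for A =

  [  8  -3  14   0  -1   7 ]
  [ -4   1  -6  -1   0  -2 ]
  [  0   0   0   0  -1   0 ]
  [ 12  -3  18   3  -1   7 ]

rank = 4

Multiply R1 by 1/8.
Add 4 times R1 to R2.
Subtract 12 times R1 from R4.
Multiply R2 by -2.
Subtract 3/2 times R2 from R4.
Multiply R3 by -1.
Add R3 to R4.
Add 3 times R4 to R2.
Subtract 7/8 times R4 from R1.
Subtract R3 from R2.
Add 1/8 times R3 to R1.
Add 3/8 times R2 to R1.
The reduced form has 4 nonzero rows.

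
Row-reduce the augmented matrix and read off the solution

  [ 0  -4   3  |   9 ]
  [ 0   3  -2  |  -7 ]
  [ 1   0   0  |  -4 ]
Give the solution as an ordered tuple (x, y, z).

(-4, -3, -1)

r1 <-> r3
  [ 1   0   0  |  -4 ]
  [ 0   3  -2  |  -7 ]
  [ 0  -4   3  |   9 ]
r2 → 1/3·r2
  [ 1   0     0  |    -4 ]
  [ 0   1  -2/3  |  -7/3 ]
  [ 0  -4     3  |     9 ]
r3 → r3 + 4·r2
  [ 1  0     0  |    -4 ]
  [ 0  1  -2/3  |  -7/3 ]
  [ 0  0   1/3  |  -1/3 ]
r3 → 3·r3
  [ 1  0     0  |    -4 ]
  [ 0  1  -2/3  |  -7/3 ]
  [ 0  0     1  |    -1 ]
r2 → r2 + 2/3·r3
  [ 1  0  0  |  -4 ]
  [ 0  1  0  |  -3 ]
  [ 0  0  1  |  -1 ]
Reading off the last column: x = -4, y = -3, z = -1.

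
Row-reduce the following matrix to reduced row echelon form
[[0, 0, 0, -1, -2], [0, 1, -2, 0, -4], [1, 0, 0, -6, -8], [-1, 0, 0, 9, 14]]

[[1, 0, 0, 0, 4], [0, 1, -2, 0, -4], [0, 0, 0, 1, 2], [0, 0, 0, 0, 0]]

R1 ↔ R3
  [  1  0   0  -6  -8 ]
  [  0  1  -2   0  -4 ]
  [  0  0   0  -1  -2 ]
  [ -1  0   0   9  14 ]
R4 ← R4 + R1
  [ 1  0   0  -6  -8 ]
  [ 0  1  -2   0  -4 ]
  [ 0  0   0  -1  -2 ]
  [ 0  0   0   3   6 ]
R3 ← -1·R3
  [ 1  0   0  -6  -8 ]
  [ 0  1  -2   0  -4 ]
  [ 0  0   0   1   2 ]
  [ 0  0   0   3   6 ]
R4 ← R4 − 3·R3
  [ 1  0   0  -6  -8 ]
  [ 0  1  -2   0  -4 ]
  [ 0  0   0   1   2 ]
  [ 0  0   0   0   0 ]
R1 ← R1 + 6·R3
  [ 1  0   0  0   4 ]
  [ 0  1  -2  0  -4 ]
  [ 0  0   0  1   2 ]
  [ 0  0   0  0   0 ]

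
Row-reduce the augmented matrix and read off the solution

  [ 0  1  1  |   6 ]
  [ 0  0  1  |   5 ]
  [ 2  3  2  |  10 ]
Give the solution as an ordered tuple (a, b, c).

Swap R1 and R3.
  [ 2  3  2  |  10 ]
  [ 0  0  1  |   5 ]
  [ 0  1  1  |   6 ]
Multiply R1 by 1/2.
  [ 1  3/2  1  |  5 ]
  [ 0    0  1  |  5 ]
  [ 0    1  1  |  6 ]
Swap R2 and R3.
  [ 1  3/2  1  |  5 ]
  [ 0    1  1  |  6 ]
  [ 0    0  1  |  5 ]
Subtract R3 from R2.
  [ 1  3/2  1  |  5 ]
  [ 0    1  0  |  1 ]
  [ 0    0  1  |  5 ]
Subtract R3 from R1.
  [ 1  3/2  0  |  0 ]
  [ 0    1  0  |  1 ]
  [ 0    0  1  |  5 ]
Subtract 3/2 times R2 from R1.
  [ 1  0  0  |  -3/2 ]
  [ 0  1  0  |     1 ]
  [ 0  0  1  |     5 ]
Reading off the last column: a = -3/2, b = 1, c = 5.

(-3/2, 1, 5)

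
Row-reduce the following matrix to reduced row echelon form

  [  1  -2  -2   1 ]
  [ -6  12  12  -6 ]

[[1, -2, -2, 1], [0, 0, 0, 0]]

R2 -> R2 + 6·R1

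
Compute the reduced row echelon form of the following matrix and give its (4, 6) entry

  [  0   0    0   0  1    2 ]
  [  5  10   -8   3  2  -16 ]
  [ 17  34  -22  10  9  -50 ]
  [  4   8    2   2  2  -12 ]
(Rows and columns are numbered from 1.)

R1 <=> R2
R1 := 1/5·R1
R3 := R3 − 17·R1
R4 := R4 − 4·R1
R2 <=> R3
R2 := 5/26·R2
R4 := R4 − 42/5·R2
R3 <=> R4
R3 := -13·R3
R3 := R3 − 41·R4
R2 := R2 − 11/26·R4
R1 := R1 − 2/5·R4
R2 := R2 + 1/26·R3
R1 := R1 − 3/5·R3
R1 := R1 + 8/5·R2

2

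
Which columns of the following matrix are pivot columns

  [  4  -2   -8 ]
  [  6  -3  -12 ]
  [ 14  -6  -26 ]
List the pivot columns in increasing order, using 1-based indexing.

1, 2

Multiply r1 by 1/4.
  [  1  -1/2   -2 ]
  [  6    -3  -12 ]
  [ 14    -6  -26 ]
Subtract 6 times r1 from r2.
  [  1  -1/2   -2 ]
  [  0     0    0 ]
  [ 14    -6  -26 ]
Subtract 14 times r1 from r3.
  [ 1  -1/2  -2 ]
  [ 0     0   0 ]
  [ 0     1   2 ]
Swap r2 and r3.
  [ 1  -1/2  -2 ]
  [ 0     1   2 ]
  [ 0     0   0 ]
Add 1/2 times r2 to r1.
  [ 1  0  -1 ]
  [ 0  1   2 ]
  [ 0  0   0 ]
Pivot columns are the columns containing a leading 1.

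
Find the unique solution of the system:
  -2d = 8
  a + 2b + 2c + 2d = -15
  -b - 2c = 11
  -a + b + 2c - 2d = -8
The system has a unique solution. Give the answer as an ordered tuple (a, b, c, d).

(5, -1, -5, -4)

Form the augmented matrix and row-reduce:
  [  0   0   0  -2  |    8 ]
  [  1   2   2   2  |  -15 ]
  [  0  -1  -2   0  |   11 ]
  [ -1   1   2  -2  |   -8 ]
R1 <=> R2
  [  1   2   2   2  |  -15 ]
  [  0   0   0  -2  |    8 ]
  [  0  -1  -2   0  |   11 ]
  [ -1   1   2  -2  |   -8 ]
R4 := R4 + R1
  [ 1   2   2   2  |  -15 ]
  [ 0   0   0  -2  |    8 ]
  [ 0  -1  -2   0  |   11 ]
  [ 0   3   4   0  |  -23 ]
R2 <=> R3
  [ 1   2   2   2  |  -15 ]
  [ 0  -1  -2   0  |   11 ]
  [ 0   0   0  -2  |    8 ]
  [ 0   3   4   0  |  -23 ]
R2 := -1·R2
  [ 1  2  2   2  |  -15 ]
  [ 0  1  2   0  |  -11 ]
  [ 0  0  0  -2  |    8 ]
  [ 0  3  4   0  |  -23 ]
R4 := R4 − 3·R2
  [ 1  2   2   2  |  -15 ]
  [ 0  1   2   0  |  -11 ]
  [ 0  0   0  -2  |    8 ]
  [ 0  0  -2   0  |   10 ]
R3 <=> R4
  [ 1  2   2   2  |  -15 ]
  [ 0  1   2   0  |  -11 ]
  [ 0  0  -2   0  |   10 ]
  [ 0  0   0  -2  |    8 ]
R3 := -1/2·R3
  [ 1  2  2   2  |  -15 ]
  [ 0  1  2   0  |  -11 ]
  [ 0  0  1   0  |   -5 ]
  [ 0  0  0  -2  |    8 ]
R4 := -1/2·R4
  [ 1  2  2  2  |  -15 ]
  [ 0  1  2  0  |  -11 ]
  [ 0  0  1  0  |   -5 ]
  [ 0  0  0  1  |   -4 ]
R1 := R1 − 2·R4
  [ 1  2  2  0  |   -7 ]
  [ 0  1  2  0  |  -11 ]
  [ 0  0  1  0  |   -5 ]
  [ 0  0  0  1  |   -4 ]
R2 := R2 − 2·R3
  [ 1  2  2  0  |  -7 ]
  [ 0  1  0  0  |  -1 ]
  [ 0  0  1  0  |  -5 ]
  [ 0  0  0  1  |  -4 ]
R1 := R1 − 2·R3
  [ 1  2  0  0  |   3 ]
  [ 0  1  0  0  |  -1 ]
  [ 0  0  1  0  |  -5 ]
  [ 0  0  0  1  |  -4 ]
R1 := R1 − 2·R2
  [ 1  0  0  0  |   5 ]
  [ 0  1  0  0  |  -1 ]
  [ 0  0  1  0  |  -5 ]
  [ 0  0  0  1  |  -4 ]
Reading off the last column: a = 5, b = -1, c = -5, d = -4.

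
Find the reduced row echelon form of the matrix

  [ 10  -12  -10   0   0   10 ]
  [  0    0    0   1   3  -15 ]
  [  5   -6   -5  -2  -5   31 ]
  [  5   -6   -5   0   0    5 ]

[[1, -6/5, -1, 0, 0, 1], [0, 0, 0, 1, 0, -3], [0, 0, 0, 0, 1, -4], [0, 0, 0, 0, 0, 0]]

R1 → 1/10·R1
  [ 1  -6/5  -1   0   0    1 ]
  [ 0     0   0   1   3  -15 ]
  [ 5    -6  -5  -2  -5   31 ]
  [ 5    -6  -5   0   0    5 ]
R3 → R3 − 5·R1
  [ 1  -6/5  -1   0   0    1 ]
  [ 0     0   0   1   3  -15 ]
  [ 0     0   0  -2  -5   26 ]
  [ 5    -6  -5   0   0    5 ]
R4 → R4 − 5·R1
  [ 1  -6/5  -1   0   0    1 ]
  [ 0     0   0   1   3  -15 ]
  [ 0     0   0  -2  -5   26 ]
  [ 0     0   0   0   0    0 ]
R3 → R3 + 2·R2
  [ 1  -6/5  -1  0  0    1 ]
  [ 0     0   0  1  3  -15 ]
  [ 0     0   0  0  1   -4 ]
  [ 0     0   0  0  0    0 ]
R2 → R2 − 3·R3
  [ 1  -6/5  -1  0  0   1 ]
  [ 0     0   0  1  0  -3 ]
  [ 0     0   0  0  1  -4 ]
  [ 0     0   0  0  0   0 ]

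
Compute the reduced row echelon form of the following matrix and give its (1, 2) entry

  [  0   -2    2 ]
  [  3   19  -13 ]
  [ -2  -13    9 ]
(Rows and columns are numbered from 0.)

-1

R1 <=> R2
  [  3   19  -13 ]
  [  0   -2    2 ]
  [ -2  -13    9 ]
R1 -> 1/3·R1
  [  1  19/3  -13/3 ]
  [  0    -2      2 ]
  [ -2   -13      9 ]
R3 -> R3 + 2·R1
  [ 1  19/3  -13/3 ]
  [ 0    -2      2 ]
  [ 0  -1/3    1/3 ]
R2 -> -1/2·R2
  [ 1  19/3  -13/3 ]
  [ 0     1     -1 ]
  [ 0  -1/3    1/3 ]
R3 -> R3 + 1/3·R2
  [ 1  19/3  -13/3 ]
  [ 0     1     -1 ]
  [ 0     0      0 ]
R1 -> R1 − 19/3·R2
  [ 1  0   2 ]
  [ 0  1  -1 ]
  [ 0  0   0 ]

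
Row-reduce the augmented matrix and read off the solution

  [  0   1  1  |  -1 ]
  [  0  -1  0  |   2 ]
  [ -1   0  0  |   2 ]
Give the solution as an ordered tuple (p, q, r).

(-2, -2, 1)

R1 ↔ R3
  [ -1   0  0  |   2 ]
  [  0  -1  0  |   2 ]
  [  0   1  1  |  -1 ]
R1 := -1·R1
  [ 1   0  0  |  -2 ]
  [ 0  -1  0  |   2 ]
  [ 0   1  1  |  -1 ]
R2 := -1·R2
  [ 1  0  0  |  -2 ]
  [ 0  1  0  |  -2 ]
  [ 0  1  1  |  -1 ]
R3 := R3 − R2
  [ 1  0  0  |  -2 ]
  [ 0  1  0  |  -2 ]
  [ 0  0  1  |   1 ]
Reading off the last column: p = -2, q = -2, r = 1.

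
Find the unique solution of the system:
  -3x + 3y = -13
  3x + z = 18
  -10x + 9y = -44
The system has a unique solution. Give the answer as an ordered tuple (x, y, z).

Form the augmented matrix and row-reduce:
  [  -3  3  0  |  -13 ]
  [   3  0  1  |   18 ]
  [ -10  9  0  |  -44 ]
ρ1 := -1/3·ρ1
  [   1  -1  0  |  13/3 ]
  [   3   0  1  |    18 ]
  [ -10   9  0  |   -44 ]
ρ2 := ρ2 − 3·ρ1
  [   1  -1  0  |  13/3 ]
  [   0   3  1  |     5 ]
  [ -10   9  0  |   -44 ]
ρ3 := ρ3 + 10·ρ1
  [ 1  -1  0  |  13/3 ]
  [ 0   3  1  |     5 ]
  [ 0  -1  0  |  -2/3 ]
ρ2 := 1/3·ρ2
  [ 1  -1    0  |  13/3 ]
  [ 0   1  1/3  |   5/3 ]
  [ 0  -1    0  |  -2/3 ]
ρ3 := ρ3 + ρ2
  [ 1  -1    0  |  13/3 ]
  [ 0   1  1/3  |   5/3 ]
  [ 0   0  1/3  |     1 ]
ρ3 := 3·ρ3
  [ 1  -1    0  |  13/3 ]
  [ 0   1  1/3  |   5/3 ]
  [ 0   0    1  |     3 ]
ρ2 := ρ2 − 1/3·ρ3
  [ 1  -1  0  |  13/3 ]
  [ 0   1  0  |   2/3 ]
  [ 0   0  1  |     3 ]
ρ1 := ρ1 + ρ2
  [ 1  0  0  |    5 ]
  [ 0  1  0  |  2/3 ]
  [ 0  0  1  |    3 ]
Reading off the last column: x = 5, y = 2/3, z = 3.

(5, 2/3, 3)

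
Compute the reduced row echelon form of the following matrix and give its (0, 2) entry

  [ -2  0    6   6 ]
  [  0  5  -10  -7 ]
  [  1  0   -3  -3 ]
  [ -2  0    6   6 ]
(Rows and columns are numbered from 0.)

ρ1 ← -1/2·ρ1
  [  1  0   -3  -3 ]
  [  0  5  -10  -7 ]
  [  1  0   -3  -3 ]
  [ -2  0    6   6 ]
ρ3 ← ρ3 − ρ1
  [  1  0   -3  -3 ]
  [  0  5  -10  -7 ]
  [  0  0    0   0 ]
  [ -2  0    6   6 ]
ρ4 ← ρ4 + 2·ρ1
  [ 1  0   -3  -3 ]
  [ 0  5  -10  -7 ]
  [ 0  0    0   0 ]
  [ 0  0    0   0 ]
ρ2 ← 1/5·ρ2
  [ 1  0  -3    -3 ]
  [ 0  1  -2  -7/5 ]
  [ 0  0   0     0 ]
  [ 0  0   0     0 ]

-3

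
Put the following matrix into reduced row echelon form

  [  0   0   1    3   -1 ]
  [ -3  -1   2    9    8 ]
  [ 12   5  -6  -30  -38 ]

[[1, 0, 0, -1, -2], [0, 1, 0, 0, -4], [0, 0, 1, 3, -1]]

R1 <-> R2
  [ -3  -1   2    9    8 ]
  [  0   0   1    3   -1 ]
  [ 12   5  -6  -30  -38 ]
R1 ← -1/3·R1
  [  1  1/3  -2/3   -3  -8/3 ]
  [  0    0     1    3    -1 ]
  [ 12    5    -6  -30   -38 ]
R3 ← R3 − 12·R1
  [ 1  1/3  -2/3  -3  -8/3 ]
  [ 0    0     1   3    -1 ]
  [ 0    1     2   6    -6 ]
R2 <-> R3
  [ 1  1/3  -2/3  -3  -8/3 ]
  [ 0    1     2   6    -6 ]
  [ 0    0     1   3    -1 ]
R2 ← R2 − 2·R3
  [ 1  1/3  -2/3  -3  -8/3 ]
  [ 0    1     0   0    -4 ]
  [ 0    0     1   3    -1 ]
R1 ← R1 + 2/3·R3
  [ 1  1/3  0  -1  -10/3 ]
  [ 0    1  0   0     -4 ]
  [ 0    0  1   3     -1 ]
R1 ← R1 − 1/3·R2
  [ 1  0  0  -1  -2 ]
  [ 0  1  0   0  -4 ]
  [ 0  0  1   3  -1 ]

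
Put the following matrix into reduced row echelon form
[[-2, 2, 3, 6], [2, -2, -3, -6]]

[[1, -1, -3/2, -3], [0, 0, 0, 0]]

Multiply r1 by -1/2.
  [ 1  -1  -3/2  -3 ]
  [ 2  -2    -3  -6 ]
Subtract 2 times r1 from r2.
  [ 1  -1  -3/2  -3 ]
  [ 0   0     0   0 ]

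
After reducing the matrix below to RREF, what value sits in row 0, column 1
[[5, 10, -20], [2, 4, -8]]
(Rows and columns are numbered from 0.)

r1 -> 1/5·r1
  [ 1  2  -4 ]
  [ 2  4  -8 ]
r2 -> r2 − 2·r1
  [ 1  2  -4 ]
  [ 0  0   0 ]

2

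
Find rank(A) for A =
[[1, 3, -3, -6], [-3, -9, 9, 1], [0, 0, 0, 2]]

rank = 2

R2 := R2 + 3·R1
  [ 1  3  -3   -6 ]
  [ 0  0   0  -17 ]
  [ 0  0   0    2 ]
R2 := -1/17·R2
  [ 1  3  -3  -6 ]
  [ 0  0   0   1 ]
  [ 0  0   0   2 ]
R3 := R3 − 2·R2
  [ 1  3  -3  -6 ]
  [ 0  0   0   1 ]
  [ 0  0   0   0 ]
R1 := R1 + 6·R2
  [ 1  3  -3  0 ]
  [ 0  0   0  1 ]
  [ 0  0   0  0 ]
The reduced form has 2 nonzero rows.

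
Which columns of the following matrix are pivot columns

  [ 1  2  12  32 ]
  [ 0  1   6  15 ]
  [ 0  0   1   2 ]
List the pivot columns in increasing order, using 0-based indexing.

0, 1, 2

R2 ← R2 − 6·R3
  [ 1  2  12  32 ]
  [ 0  1   0   3 ]
  [ 0  0   1   2 ]
R1 ← R1 − 12·R3
  [ 1  2  0  8 ]
  [ 0  1  0  3 ]
  [ 0  0  1  2 ]
R1 ← R1 − 2·R2
  [ 1  0  0  2 ]
  [ 0  1  0  3 ]
  [ 0  0  1  2 ]
Pivot columns are the columns containing a leading 1.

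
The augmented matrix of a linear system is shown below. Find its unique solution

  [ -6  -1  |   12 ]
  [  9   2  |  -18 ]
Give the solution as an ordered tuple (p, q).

(-2, 0)

ρ1 := -1/6·ρ1
  [ 1  1/6  |   -2 ]
  [ 9    2  |  -18 ]
ρ2 := ρ2 − 9·ρ1
  [ 1  1/6  |  -2 ]
  [ 0  1/2  |   0 ]
ρ2 := 2·ρ2
  [ 1  1/6  |  -2 ]
  [ 0    1  |   0 ]
ρ1 := ρ1 − 1/6·ρ2
  [ 1  0  |  -2 ]
  [ 0  1  |   0 ]
Reading off the last column: p = -2, q = 0.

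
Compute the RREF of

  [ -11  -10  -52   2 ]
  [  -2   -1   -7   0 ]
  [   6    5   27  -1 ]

r1 ← -1/11·r1
r2 ← r2 + 2·r1
r3 ← r3 − 6·r1
r2 ← 11/9·r2
r3 ← r3 + 5/11·r2
r3 ← -9·r3
r2 ← r2 + 4/9·r3
r1 ← r1 + 2/11·r3
r1 ← r1 − 10/11·r2

[[1, 0, 2, 0], [0, 1, 3, 0], [0, 0, 0, 1]]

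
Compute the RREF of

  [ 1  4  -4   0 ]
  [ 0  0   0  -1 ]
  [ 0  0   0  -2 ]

[[1, 4, -4, 0], [0, 0, 0, 1], [0, 0, 0, 0]]

R2 ← -1·R2
  [ 1  4  -4   0 ]
  [ 0  0   0   1 ]
  [ 0  0   0  -2 ]
R3 ← R3 + 2·R2
  [ 1  4  -4  0 ]
  [ 0  0   0  1 ]
  [ 0  0   0  0 ]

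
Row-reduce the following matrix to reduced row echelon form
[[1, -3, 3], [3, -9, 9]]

[[1, -3, 3], [0, 0, 0]]

r2 → r2 − 3·r1
  [ 1  -3  3 ]
  [ 0   0  0 ]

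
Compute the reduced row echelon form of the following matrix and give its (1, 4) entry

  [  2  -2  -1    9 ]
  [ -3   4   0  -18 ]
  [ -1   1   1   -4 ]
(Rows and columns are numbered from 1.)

R1 -> 1/2·R1
  [  1  -1  -1/2  9/2 ]
  [ -3   4     0  -18 ]
  [ -1   1     1   -4 ]
R2 -> R2 + 3·R1
  [  1  -1  -1/2   9/2 ]
  [  0   1  -3/2  -9/2 ]
  [ -1   1     1    -4 ]
R3 -> R3 + R1
  [ 1  -1  -1/2   9/2 ]
  [ 0   1  -3/2  -9/2 ]
  [ 0   0   1/2   1/2 ]
R3 -> 2·R3
  [ 1  -1  -1/2   9/2 ]
  [ 0   1  -3/2  -9/2 ]
  [ 0   0     1     1 ]
R2 -> R2 + 3/2·R3
  [ 1  -1  -1/2  9/2 ]
  [ 0   1     0   -3 ]
  [ 0   0     1    1 ]
R1 -> R1 + 1/2·R3
  [ 1  -1  0   5 ]
  [ 0   1  0  -3 ]
  [ 0   0  1   1 ]
R1 -> R1 + R2
  [ 1  0  0   2 ]
  [ 0  1  0  -3 ]
  [ 0  0  1   1 ]

2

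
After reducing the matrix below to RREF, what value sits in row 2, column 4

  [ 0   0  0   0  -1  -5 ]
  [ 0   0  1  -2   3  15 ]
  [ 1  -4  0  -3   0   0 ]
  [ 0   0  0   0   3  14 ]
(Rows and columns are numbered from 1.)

-2

R1 <=> R3
R3 ← -1·R3
R4 ← R4 − 3·R3
R4 ← -1·R4
R3 ← R3 − 5·R4
R2 ← R2 − 15·R4
R2 ← R2 − 3·R3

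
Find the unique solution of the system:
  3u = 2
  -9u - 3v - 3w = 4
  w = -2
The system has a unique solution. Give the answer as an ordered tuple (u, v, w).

Form the augmented matrix and row-reduce:
  [  3   0   0  |   2 ]
  [ -9  -3  -3  |   4 ]
  [  0   0   1  |  -2 ]
r1 := 1/3·r1
  [  1   0   0  |  2/3 ]
  [ -9  -3  -3  |    4 ]
  [  0   0   1  |   -2 ]
r2 := r2 + 9·r1
  [ 1   0   0  |  2/3 ]
  [ 0  -3  -3  |   10 ]
  [ 0   0   1  |   -2 ]
r2 := -1/3·r2
  [ 1  0  0  |    2/3 ]
  [ 0  1  1  |  -10/3 ]
  [ 0  0  1  |     -2 ]
r2 := r2 − r3
  [ 1  0  0  |   2/3 ]
  [ 0  1  0  |  -4/3 ]
  [ 0  0  1  |    -2 ]
Reading off the last column: u = 2/3, v = -4/3, w = -2.

(2/3, -4/3, -2)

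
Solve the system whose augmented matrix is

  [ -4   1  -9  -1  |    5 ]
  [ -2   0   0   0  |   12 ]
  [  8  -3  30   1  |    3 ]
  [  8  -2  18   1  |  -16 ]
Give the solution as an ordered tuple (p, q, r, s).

(-6, 5, 2, 6)

R1 := -1/4·R1
  [  1  -1/4  9/4  1/4  |  -5/4 ]
  [ -2     0    0    0  |    12 ]
  [  8    -3   30    1  |     3 ]
  [  8    -2   18    1  |   -16 ]
R2 := R2 + 2·R1
  [ 1  -1/4  9/4  1/4  |  -5/4 ]
  [ 0  -1/2  9/2  1/2  |  19/2 ]
  [ 8    -3   30    1  |     3 ]
  [ 8    -2   18    1  |   -16 ]
R3 := R3 − 8·R1
  [ 1  -1/4  9/4  1/4  |  -5/4 ]
  [ 0  -1/2  9/2  1/2  |  19/2 ]
  [ 0    -1   12   -1  |    13 ]
  [ 8    -2   18    1  |   -16 ]
R4 := R4 − 8·R1
  [ 1  -1/4  9/4  1/4  |  -5/4 ]
  [ 0  -1/2  9/2  1/2  |  19/2 ]
  [ 0    -1   12   -1  |    13 ]
  [ 0     0    0   -1  |    -6 ]
R2 := -2·R2
  [ 1  -1/4  9/4  1/4  |  -5/4 ]
  [ 0     1   -9   -1  |   -19 ]
  [ 0    -1   12   -1  |    13 ]
  [ 0     0    0   -1  |    -6 ]
R3 := R3 + R2
  [ 1  -1/4  9/4  1/4  |  -5/4 ]
  [ 0     1   -9   -1  |   -19 ]
  [ 0     0    3   -2  |    -6 ]
  [ 0     0    0   -1  |    -6 ]
R3 := 1/3·R3
  [ 1  -1/4  9/4   1/4  |  -5/4 ]
  [ 0     1   -9    -1  |   -19 ]
  [ 0     0    1  -2/3  |    -2 ]
  [ 0     0    0    -1  |    -6 ]
R4 := -1·R4
  [ 1  -1/4  9/4   1/4  |  -5/4 ]
  [ 0     1   -9    -1  |   -19 ]
  [ 0     0    1  -2/3  |    -2 ]
  [ 0     0    0     1  |     6 ]
R3 := R3 + 2/3·R4
  [ 1  -1/4  9/4  1/4  |  -5/4 ]
  [ 0     1   -9   -1  |   -19 ]
  [ 0     0    1    0  |     2 ]
  [ 0     0    0    1  |     6 ]
R2 := R2 + R4
  [ 1  -1/4  9/4  1/4  |  -5/4 ]
  [ 0     1   -9    0  |   -13 ]
  [ 0     0    1    0  |     2 ]
  [ 0     0    0    1  |     6 ]
R1 := R1 − 1/4·R4
  [ 1  -1/4  9/4  0  |  -11/4 ]
  [ 0     1   -9  0  |    -13 ]
  [ 0     0    1  0  |      2 ]
  [ 0     0    0  1  |      6 ]
R2 := R2 + 9·R3
  [ 1  -1/4  9/4  0  |  -11/4 ]
  [ 0     1    0  0  |      5 ]
  [ 0     0    1  0  |      2 ]
  [ 0     0    0  1  |      6 ]
R1 := R1 − 9/4·R3
  [ 1  -1/4  0  0  |  -29/4 ]
  [ 0     1  0  0  |      5 ]
  [ 0     0  1  0  |      2 ]
  [ 0     0  0  1  |      6 ]
R1 := R1 + 1/4·R2
  [ 1  0  0  0  |  -6 ]
  [ 0  1  0  0  |   5 ]
  [ 0  0  1  0  |   2 ]
  [ 0  0  0  1  |   6 ]
Reading off the last column: p = -6, q = 5, r = 2, s = 6.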